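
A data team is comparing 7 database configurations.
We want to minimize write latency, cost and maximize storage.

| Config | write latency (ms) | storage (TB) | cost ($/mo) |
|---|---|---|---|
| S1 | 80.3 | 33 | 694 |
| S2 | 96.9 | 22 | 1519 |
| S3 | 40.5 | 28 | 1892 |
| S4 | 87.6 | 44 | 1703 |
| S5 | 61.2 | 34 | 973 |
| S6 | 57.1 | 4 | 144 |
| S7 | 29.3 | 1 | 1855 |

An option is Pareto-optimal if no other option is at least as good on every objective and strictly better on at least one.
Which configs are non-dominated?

S1: not dominated.
S2: dominated by S1 (write latency 80.3≤96.9, storage 33≥22, cost 694≤1519).
S3: not dominated.
S4: not dominated (best storage).
S5: not dominated.
S6: not dominated (best cost).
S7: not dominated (best write latency).

S1, S3, S4, S5, S6, S7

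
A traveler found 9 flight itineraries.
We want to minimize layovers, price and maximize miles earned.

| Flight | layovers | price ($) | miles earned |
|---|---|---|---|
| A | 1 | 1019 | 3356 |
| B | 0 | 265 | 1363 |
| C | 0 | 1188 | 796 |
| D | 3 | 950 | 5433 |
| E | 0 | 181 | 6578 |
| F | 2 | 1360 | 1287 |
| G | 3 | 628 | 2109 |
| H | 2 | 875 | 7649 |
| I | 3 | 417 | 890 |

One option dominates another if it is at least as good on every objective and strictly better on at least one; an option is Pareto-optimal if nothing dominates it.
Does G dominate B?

No

G vs B: G is worse on layovers (3 vs 0), so it does not dominate B.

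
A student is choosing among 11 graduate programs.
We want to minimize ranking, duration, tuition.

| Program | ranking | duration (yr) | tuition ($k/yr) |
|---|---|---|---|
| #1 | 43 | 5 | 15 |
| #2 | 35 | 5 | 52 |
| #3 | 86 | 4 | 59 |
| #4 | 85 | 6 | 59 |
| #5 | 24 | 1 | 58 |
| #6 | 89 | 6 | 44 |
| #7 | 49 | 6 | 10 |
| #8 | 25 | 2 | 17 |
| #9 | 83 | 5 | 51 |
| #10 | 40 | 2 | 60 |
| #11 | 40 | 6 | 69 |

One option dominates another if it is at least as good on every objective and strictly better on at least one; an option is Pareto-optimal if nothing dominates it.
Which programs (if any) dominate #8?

none

#1: worse on ranking (43 vs 25).
#2: worse on ranking (35 vs 25).
#3: worse on ranking (86 vs 25).
#4: worse on ranking (85 vs 25).
#5: worse on tuition (58 vs 17).
#6: worse on ranking (89 vs 25).
#7: worse on ranking (49 vs 25).
#9: worse on ranking (83 vs 25).
#10: worse on ranking (40 vs 25).
#11: worse on ranking (40 vs 25).
No option dominates #8.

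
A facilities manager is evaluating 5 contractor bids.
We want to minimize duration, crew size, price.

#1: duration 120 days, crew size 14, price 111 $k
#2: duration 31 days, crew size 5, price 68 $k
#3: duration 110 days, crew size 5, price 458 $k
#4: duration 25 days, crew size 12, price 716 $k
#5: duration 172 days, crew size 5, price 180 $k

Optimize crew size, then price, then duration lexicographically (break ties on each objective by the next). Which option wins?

First minimize crew size: best is 5, kept {#2, #3, #5}.
Then minimize price: best is 68, kept {#2}.

#2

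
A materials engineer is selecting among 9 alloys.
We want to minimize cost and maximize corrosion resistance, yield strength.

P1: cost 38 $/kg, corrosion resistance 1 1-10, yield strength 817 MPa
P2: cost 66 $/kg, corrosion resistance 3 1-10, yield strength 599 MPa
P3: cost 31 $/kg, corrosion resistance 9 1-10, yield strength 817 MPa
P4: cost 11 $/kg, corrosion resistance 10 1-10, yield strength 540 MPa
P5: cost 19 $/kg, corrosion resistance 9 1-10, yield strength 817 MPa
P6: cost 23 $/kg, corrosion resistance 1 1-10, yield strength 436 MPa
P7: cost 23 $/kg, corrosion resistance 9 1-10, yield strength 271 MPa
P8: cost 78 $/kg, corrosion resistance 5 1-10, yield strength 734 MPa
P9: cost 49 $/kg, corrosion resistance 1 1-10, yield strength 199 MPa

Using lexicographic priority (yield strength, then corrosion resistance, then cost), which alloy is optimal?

P5

First maximize yield strength: best is 817, kept {P1, P3, P5}.
Then maximize corrosion resistance: best is 9, kept {P3, P5}.
Then minimize cost: best is 19, kept {P5}.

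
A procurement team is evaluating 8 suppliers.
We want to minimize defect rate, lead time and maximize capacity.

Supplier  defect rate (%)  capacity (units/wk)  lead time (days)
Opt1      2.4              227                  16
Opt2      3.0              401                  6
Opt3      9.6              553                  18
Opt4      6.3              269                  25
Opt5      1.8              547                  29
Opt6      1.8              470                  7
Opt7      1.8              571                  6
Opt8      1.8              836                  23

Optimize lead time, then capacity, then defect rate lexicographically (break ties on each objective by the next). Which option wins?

Opt7

First minimize lead time: best is 6, kept {Opt2, Opt7}.
Then maximize capacity: best is 571, kept {Opt7}.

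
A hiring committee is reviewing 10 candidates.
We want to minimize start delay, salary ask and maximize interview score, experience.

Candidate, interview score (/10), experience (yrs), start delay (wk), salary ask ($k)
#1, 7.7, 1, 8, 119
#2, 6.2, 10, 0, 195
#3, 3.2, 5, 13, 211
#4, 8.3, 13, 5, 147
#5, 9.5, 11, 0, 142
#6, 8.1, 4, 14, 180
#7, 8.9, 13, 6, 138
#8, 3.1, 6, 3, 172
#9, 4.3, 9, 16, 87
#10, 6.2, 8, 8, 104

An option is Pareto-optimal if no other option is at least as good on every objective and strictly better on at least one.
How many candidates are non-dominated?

6

#1: not dominated.
#2: dominated by #5 (interview score 9.5≥6.2, experience 11≥10, start delay 0≤0, salary ask 142≤195).
#3: dominated by #2 (interview score 6.2≥3.2, experience 10≥5, start delay 0≤13, salary ask 195≤211).
#4: not dominated.
#5: not dominated (best interview score).
#6: dominated by #4 (interview score 8.3≥8.1, experience 13≥4, start delay 5≤14, salary ask 147≤180).
#7: not dominated.
#8: dominated by #5 (interview score 9.5≥3.1, experience 11≥6, start delay 0≤3, salary ask 142≤172).
#9: not dominated (best salary ask).
#10: not dominated.
Pareto-optimal: #1, #4, #5, #7, #9, #10 → 6.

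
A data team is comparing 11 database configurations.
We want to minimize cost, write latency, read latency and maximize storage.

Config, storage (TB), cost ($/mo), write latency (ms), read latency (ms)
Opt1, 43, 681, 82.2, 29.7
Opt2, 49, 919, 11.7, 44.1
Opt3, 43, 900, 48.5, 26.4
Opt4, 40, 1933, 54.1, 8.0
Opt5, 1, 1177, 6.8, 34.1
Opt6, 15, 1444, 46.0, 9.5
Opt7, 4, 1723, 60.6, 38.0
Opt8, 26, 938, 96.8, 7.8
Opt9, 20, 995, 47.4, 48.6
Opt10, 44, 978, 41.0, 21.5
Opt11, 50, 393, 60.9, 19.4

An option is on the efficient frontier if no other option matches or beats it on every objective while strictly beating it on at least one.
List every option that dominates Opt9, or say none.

Opt2, Opt10

Opt2: storage 49≥20, cost 919≤995, write latency 11.7≤47.4, read latency 44.1≤48.6 — dominates Opt9.
Opt10: storage 44≥20, cost 978≤995, write latency 41.0≤47.4, read latency 21.5≤48.6 — dominates Opt9.
Others (Opt1, Opt3, Opt4, Opt5, Opt6, Opt7, Opt8, Opt11) are each worse than Opt9 on at least one objective.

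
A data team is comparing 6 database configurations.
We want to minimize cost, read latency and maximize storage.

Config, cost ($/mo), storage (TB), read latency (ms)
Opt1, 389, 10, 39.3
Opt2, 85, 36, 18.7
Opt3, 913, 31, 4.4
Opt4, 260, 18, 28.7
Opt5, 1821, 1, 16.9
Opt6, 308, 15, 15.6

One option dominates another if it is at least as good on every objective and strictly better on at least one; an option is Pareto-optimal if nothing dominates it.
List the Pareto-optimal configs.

Opt2, Opt3, Opt6

Opt1: dominated by Opt2 (cost 85≤389, storage 36≥10, read latency 18.7≤39.3).
Opt2: not dominated (best cost).
Opt3: not dominated (best read latency).
Opt4: dominated by Opt2 (cost 85≤260, storage 36≥18, read latency 18.7≤28.7).
Opt5: dominated by Opt3 (cost 913≤1821, storage 31≥1, read latency 4.4≤16.9).
Opt6: not dominated.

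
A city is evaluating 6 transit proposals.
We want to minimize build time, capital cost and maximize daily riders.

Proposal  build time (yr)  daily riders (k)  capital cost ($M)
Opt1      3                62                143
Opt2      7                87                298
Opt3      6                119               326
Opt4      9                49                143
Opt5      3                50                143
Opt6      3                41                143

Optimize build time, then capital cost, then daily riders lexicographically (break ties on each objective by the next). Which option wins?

First minimize build time: best is 3, kept {Opt1, Opt5, Opt6}.
Then minimize capital cost: best is 143, kept {Opt1, Opt5, Opt6}.
Then maximize daily riders: best is 62, kept {Opt1}.

Opt1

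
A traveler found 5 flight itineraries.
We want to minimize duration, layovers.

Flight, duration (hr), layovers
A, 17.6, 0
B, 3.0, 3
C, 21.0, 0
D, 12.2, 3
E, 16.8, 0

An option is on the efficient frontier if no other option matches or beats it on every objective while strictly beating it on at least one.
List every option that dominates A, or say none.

E: duration 16.8≤17.6, layovers 0≤0 — dominates A.
Others (B, C, D) are each worse than A on at least one objective.

E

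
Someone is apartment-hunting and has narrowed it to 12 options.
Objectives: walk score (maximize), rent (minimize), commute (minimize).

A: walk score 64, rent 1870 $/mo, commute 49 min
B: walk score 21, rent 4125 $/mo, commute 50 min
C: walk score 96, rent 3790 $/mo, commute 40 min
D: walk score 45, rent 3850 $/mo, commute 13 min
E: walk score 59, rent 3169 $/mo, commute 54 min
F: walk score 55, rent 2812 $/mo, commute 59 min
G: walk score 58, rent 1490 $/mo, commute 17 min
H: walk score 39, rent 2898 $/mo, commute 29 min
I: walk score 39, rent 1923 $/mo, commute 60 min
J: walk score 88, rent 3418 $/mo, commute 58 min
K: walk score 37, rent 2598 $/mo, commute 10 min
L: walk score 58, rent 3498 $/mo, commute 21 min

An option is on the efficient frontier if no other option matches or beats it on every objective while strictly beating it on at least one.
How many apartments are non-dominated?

6

A: not dominated.
B: dominated by A (walk score 64≥21, rent 1870≤4125, commute 49≤50).
C: not dominated (best walk score).
D: not dominated.
E: dominated by A (walk score 64≥59, rent 1870≤3169, commute 49≤54).
F: dominated by A (walk score 64≥55, rent 1870≤2812, commute 49≤59).
G: not dominated (best rent).
H: dominated by G (walk score 58≥39, rent 1490≤2898, commute 17≤29).
I: dominated by A (walk score 64≥39, rent 1870≤1923, commute 49≤60).
J: not dominated.
K: not dominated (best commute).
L: dominated by G (walk score 58≥58, rent 1490≤3498, commute 17≤21).
Pareto-optimal: A, C, D, G, J, K → 6.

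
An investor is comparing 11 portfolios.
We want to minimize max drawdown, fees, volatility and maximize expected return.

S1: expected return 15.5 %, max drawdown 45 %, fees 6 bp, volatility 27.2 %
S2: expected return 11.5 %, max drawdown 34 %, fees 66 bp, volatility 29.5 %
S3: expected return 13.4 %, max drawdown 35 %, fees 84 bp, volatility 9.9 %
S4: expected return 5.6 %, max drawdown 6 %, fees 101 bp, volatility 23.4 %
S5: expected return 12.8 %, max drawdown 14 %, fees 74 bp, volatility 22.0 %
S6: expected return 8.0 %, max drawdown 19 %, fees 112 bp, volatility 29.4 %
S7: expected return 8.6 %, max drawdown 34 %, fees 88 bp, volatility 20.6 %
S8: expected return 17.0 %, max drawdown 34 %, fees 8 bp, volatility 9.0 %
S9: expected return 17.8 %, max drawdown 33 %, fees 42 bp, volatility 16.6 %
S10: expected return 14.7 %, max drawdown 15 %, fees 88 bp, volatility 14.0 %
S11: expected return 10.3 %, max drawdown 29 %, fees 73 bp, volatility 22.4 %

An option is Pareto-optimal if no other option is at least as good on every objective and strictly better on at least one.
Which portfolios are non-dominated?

S1: not dominated (best fees).
S2: dominated by S8 (expected return 17.0≥11.5, max drawdown 34≤34, fees 8≤66, volatility 9.0≤29.5).
S3: dominated by S8 (expected return 17.0≥13.4, max drawdown 34≤35, fees 8≤84, volatility 9.0≤9.9).
S4: not dominated (best max drawdown).
S5: not dominated.
S6: dominated by S5 (expected return 12.8≥8.0, max drawdown 14≤19, fees 74≤112, volatility 22.0≤29.4).
S7: dominated by S8 (expected return 17.0≥8.6, max drawdown 34≤34, fees 8≤88, volatility 9.0≤20.6).
S8: not dominated (best volatility).
S9: not dominated (best expected return).
S10: not dominated.
S11: not dominated.

S1, S4, S5, S8, S9, S10, S11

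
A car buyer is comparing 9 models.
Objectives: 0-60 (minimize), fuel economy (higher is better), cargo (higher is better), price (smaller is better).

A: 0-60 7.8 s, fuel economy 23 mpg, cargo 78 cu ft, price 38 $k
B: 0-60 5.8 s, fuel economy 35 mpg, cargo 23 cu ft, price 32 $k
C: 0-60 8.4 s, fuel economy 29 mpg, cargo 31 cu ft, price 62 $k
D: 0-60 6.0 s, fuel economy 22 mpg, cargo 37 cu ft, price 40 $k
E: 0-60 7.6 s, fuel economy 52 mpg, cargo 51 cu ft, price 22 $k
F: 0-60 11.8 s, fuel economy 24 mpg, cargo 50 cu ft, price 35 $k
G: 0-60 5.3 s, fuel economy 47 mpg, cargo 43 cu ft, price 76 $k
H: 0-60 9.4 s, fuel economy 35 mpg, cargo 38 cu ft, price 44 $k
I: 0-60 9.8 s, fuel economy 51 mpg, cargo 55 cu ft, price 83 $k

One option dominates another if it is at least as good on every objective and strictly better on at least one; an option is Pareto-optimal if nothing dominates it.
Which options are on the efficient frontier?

A: not dominated (best cargo).
B: not dominated.
C: dominated by E (0-60 7.6≤8.4, fuel economy 52≥29, cargo 51≥31, price 22≤62).
D: not dominated.
E: not dominated (best fuel economy).
F: dominated by E (0-60 7.6≤11.8, fuel economy 52≥24, cargo 51≥50, price 22≤35).
G: not dominated (best 0-60).
H: dominated by E (0-60 7.6≤9.4, fuel economy 52≥35, cargo 51≥38, price 22≤44).
I: not dominated.

A, B, D, E, G, I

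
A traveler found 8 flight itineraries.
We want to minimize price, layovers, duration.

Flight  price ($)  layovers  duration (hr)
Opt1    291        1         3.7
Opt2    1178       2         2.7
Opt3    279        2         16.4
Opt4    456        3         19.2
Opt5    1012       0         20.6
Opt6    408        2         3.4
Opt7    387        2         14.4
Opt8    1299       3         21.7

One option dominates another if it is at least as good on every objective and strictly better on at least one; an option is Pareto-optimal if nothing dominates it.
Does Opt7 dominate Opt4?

Opt7 vs Opt4: price 387≤456, layovers 2≤3, duration 14.4≤19.2 — Opt7 is at least as good on every objective with at least one strict improvement.

Yes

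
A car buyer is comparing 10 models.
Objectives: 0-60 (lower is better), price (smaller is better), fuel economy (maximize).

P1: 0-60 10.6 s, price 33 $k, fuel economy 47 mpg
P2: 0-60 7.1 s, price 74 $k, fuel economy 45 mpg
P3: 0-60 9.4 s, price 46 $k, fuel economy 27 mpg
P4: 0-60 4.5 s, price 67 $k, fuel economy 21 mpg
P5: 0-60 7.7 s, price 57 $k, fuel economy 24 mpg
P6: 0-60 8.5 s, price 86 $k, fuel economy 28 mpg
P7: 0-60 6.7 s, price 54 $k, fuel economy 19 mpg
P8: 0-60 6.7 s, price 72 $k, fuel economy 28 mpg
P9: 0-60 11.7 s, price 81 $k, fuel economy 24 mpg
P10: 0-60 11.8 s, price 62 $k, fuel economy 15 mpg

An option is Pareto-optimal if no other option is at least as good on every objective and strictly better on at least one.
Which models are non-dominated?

P1, P2, P3, P4, P5, P7, P8

P1: not dominated (best price).
P2: not dominated.
P3: not dominated.
P4: not dominated (best 0-60).
P5: not dominated.
P6: dominated by P2 (0-60 7.1≤8.5, price 74≤86, fuel economy 45≥28).
P7: not dominated.
P8: not dominated.
P9: dominated by P1 (0-60 10.6≤11.7, price 33≤81, fuel economy 47≥24).
P10: dominated by P1 (0-60 10.6≤11.8, price 33≤62, fuel economy 47≥15).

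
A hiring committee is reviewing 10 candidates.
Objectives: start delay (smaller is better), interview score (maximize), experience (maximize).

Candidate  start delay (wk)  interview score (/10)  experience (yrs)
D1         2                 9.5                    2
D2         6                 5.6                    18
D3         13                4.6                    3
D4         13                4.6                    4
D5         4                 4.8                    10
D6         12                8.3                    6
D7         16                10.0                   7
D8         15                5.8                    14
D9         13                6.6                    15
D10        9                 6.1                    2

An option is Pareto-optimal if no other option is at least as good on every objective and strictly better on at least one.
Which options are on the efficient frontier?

D1: not dominated (best start delay).
D2: not dominated (best experience).
D3: dominated by D2 (start delay 6≤13, interview score 5.6≥4.6, experience 18≥3).
D4: dominated by D2 (start delay 6≤13, interview score 5.6≥4.6, experience 18≥4).
D5: not dominated.
D6: not dominated.
D7: not dominated (best interview score).
D8: dominated by D9 (start delay 13≤15, interview score 6.6≥5.8, experience 15≥14).
D9: not dominated.
D10: dominated by D1 (start delay 2≤9, interview score 9.5≥6.1, experience 2≥2).

D1, D2, D5, D6, D7, D9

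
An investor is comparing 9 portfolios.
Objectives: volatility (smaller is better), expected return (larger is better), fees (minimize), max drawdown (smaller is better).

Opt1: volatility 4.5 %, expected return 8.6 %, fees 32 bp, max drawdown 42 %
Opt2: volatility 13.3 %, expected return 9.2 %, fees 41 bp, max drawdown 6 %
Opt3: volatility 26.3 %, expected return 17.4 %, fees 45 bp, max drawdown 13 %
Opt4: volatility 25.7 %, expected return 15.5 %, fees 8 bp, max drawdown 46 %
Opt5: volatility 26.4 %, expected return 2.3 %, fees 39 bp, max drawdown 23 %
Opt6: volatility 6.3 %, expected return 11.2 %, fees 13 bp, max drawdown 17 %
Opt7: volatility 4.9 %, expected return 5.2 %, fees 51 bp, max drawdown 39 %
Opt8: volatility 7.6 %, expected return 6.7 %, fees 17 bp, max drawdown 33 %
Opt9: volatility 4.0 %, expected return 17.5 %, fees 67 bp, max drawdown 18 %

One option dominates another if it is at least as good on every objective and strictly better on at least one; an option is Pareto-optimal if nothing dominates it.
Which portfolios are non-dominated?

Opt1: not dominated.
Opt2: not dominated (best max drawdown).
Opt3: not dominated.
Opt4: not dominated (best fees).
Opt5: dominated by Opt6 (volatility 6.3≤26.4, expected return 11.2≥2.3, fees 13≤39, max drawdown 17≤23).
Opt6: not dominated.
Opt7: not dominated.
Opt8: dominated by Opt6 (volatility 6.3≤7.6, expected return 11.2≥6.7, fees 13≤17, max drawdown 17≤33).
Opt9: not dominated (best volatility).

Opt1, Opt2, Opt3, Opt4, Opt6, Opt7, Opt9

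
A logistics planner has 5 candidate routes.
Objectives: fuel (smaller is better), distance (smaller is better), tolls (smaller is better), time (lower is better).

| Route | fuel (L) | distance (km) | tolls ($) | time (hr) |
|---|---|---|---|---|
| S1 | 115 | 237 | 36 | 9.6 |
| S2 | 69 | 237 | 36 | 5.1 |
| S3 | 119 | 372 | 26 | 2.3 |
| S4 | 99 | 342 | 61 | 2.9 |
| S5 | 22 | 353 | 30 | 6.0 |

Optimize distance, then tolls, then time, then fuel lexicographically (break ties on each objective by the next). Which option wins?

First minimize distance: best is 237, kept {S1, S2}.
Then minimize tolls: best is 36, kept {S1, S2}.
Then minimize time: best is 5.1, kept {S2}.

S2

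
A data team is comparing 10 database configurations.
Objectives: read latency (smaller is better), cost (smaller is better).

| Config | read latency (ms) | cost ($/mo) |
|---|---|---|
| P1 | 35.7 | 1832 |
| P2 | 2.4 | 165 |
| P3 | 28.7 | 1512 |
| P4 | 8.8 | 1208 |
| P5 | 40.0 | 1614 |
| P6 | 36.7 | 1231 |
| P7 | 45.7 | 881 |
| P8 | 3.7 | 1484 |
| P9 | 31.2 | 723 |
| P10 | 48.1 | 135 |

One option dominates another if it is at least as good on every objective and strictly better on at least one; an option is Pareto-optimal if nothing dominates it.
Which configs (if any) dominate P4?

P2: read latency 2.4≤8.8, cost 165≤1208 — dominates P4.
Others (P1, P3, P5, P6, P7, P8, P9, P10) are each worse than P4 on at least one objective.

P2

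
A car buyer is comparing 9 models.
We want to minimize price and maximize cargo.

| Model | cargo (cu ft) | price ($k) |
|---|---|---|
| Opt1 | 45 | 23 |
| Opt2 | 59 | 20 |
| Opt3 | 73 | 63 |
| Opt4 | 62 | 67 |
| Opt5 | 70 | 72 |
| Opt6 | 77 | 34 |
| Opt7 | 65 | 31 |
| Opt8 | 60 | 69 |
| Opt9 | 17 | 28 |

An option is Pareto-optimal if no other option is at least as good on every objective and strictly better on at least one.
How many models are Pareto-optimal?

3

Opt1: dominated by Opt2 (cargo 59≥45, price 20≤23).
Opt2: not dominated (best price).
Opt3: dominated by Opt6 (cargo 77≥73, price 34≤63).
Opt4: dominated by Opt3 (cargo 73≥62, price 63≤67).
Opt5: dominated by Opt3 (cargo 73≥70, price 63≤72).
Opt6: not dominated (best cargo).
Opt7: not dominated.
Opt8: dominated by Opt3 (cargo 73≥60, price 63≤69).
Opt9: dominated by Opt1 (cargo 45≥17, price 23≤28).
Pareto-optimal: Opt2, Opt6, Opt7 → 3.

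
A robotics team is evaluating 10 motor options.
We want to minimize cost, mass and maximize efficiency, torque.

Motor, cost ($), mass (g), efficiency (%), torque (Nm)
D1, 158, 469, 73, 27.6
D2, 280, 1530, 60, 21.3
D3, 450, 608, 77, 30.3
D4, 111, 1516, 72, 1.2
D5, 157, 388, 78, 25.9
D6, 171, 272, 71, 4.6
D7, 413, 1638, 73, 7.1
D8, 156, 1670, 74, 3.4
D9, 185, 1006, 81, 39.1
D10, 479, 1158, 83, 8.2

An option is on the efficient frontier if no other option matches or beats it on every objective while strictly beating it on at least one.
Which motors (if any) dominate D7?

D1: cost 158≤413, mass 469≤1638, efficiency 73≥73, torque 27.6≥7.1 — dominates D7.
D5: cost 157≤413, mass 388≤1638, efficiency 78≥73, torque 25.9≥7.1 — dominates D7.
D9: cost 185≤413, mass 1006≤1638, efficiency 81≥73, torque 39.1≥7.1 — dominates D7.
Others (D2, D3, D4, D6, D8, D10) are each worse than D7 on at least one objective.

D1, D5, D9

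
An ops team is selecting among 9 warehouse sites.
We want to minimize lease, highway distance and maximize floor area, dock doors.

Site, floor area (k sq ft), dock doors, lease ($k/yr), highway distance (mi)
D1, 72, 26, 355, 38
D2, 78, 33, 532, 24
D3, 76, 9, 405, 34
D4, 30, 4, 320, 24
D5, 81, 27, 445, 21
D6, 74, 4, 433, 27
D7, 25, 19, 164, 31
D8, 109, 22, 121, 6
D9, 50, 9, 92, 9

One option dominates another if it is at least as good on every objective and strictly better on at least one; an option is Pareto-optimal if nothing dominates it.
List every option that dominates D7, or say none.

D8: floor area 109≥25, dock doors 22≥19, lease 121≤164, highway distance 6≤31 — dominates D7.
Others (D1, D2, D3, D4, D5, D6, D9) are each worse than D7 on at least one objective.

D8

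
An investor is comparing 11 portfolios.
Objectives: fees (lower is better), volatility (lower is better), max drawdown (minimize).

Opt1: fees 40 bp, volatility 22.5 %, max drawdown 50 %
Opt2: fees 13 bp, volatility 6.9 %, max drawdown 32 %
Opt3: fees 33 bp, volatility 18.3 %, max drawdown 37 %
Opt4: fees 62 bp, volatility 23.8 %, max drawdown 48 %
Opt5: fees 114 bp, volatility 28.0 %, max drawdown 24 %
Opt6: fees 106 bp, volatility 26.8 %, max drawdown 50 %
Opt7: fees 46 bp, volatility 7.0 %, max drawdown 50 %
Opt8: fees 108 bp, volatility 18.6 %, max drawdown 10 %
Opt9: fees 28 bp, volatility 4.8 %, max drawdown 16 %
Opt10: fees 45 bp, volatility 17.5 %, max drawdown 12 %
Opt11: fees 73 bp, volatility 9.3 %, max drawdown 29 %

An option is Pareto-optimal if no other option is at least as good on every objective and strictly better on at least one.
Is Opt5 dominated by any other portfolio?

Yes

Opt8 vs Opt5: fees 108≤114, volatility 18.6≤28.0, max drawdown 10≤24 — Opt8 is at least as good on every objective and strictly better on at least one, so Opt8 dominates Opt5.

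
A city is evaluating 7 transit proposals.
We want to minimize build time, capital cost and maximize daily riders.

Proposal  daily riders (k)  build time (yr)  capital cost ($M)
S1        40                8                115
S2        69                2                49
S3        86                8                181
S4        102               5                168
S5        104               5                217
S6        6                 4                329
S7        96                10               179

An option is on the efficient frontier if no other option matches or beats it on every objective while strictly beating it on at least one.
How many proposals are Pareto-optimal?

3

S1: dominated by S2 (daily riders 69≥40, build time 2≤8, capital cost 49≤115).
S2: not dominated (best build time).
S3: dominated by S4 (daily riders 102≥86, build time 5≤8, capital cost 168≤181).
S4: not dominated.
S5: not dominated (best daily riders).
S6: dominated by S2 (daily riders 69≥6, build time 2≤4, capital cost 49≤329).
S7: dominated by S4 (daily riders 102≥96, build time 5≤10, capital cost 168≤179).
Pareto-optimal: S2, S4, S5 → 3.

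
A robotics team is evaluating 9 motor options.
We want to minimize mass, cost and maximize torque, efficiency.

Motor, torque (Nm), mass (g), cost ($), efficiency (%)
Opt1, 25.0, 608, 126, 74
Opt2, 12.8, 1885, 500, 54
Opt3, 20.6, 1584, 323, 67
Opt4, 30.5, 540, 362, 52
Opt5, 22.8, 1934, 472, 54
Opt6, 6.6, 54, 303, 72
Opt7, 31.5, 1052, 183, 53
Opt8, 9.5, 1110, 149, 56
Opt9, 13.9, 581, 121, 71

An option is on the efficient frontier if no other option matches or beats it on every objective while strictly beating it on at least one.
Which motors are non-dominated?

Opt1: not dominated (best efficiency).
Opt2: dominated by Opt1 (torque 25.0≥12.8, mass 608≤1885, cost 126≤500, efficiency 74≥54).
Opt3: dominated by Opt1 (torque 25.0≥20.6, mass 608≤1584, cost 126≤323, efficiency 74≥67).
Opt4: not dominated.
Opt5: dominated by Opt1 (torque 25.0≥22.8, mass 608≤1934, cost 126≤472, efficiency 74≥54).
Opt6: not dominated (best mass).
Opt7: not dominated (best torque).
Opt8: dominated by Opt1 (torque 25.0≥9.5, mass 608≤1110, cost 126≤149, efficiency 74≥56).
Opt9: not dominated (best cost).

Opt1, Opt4, Opt6, Opt7, Opt9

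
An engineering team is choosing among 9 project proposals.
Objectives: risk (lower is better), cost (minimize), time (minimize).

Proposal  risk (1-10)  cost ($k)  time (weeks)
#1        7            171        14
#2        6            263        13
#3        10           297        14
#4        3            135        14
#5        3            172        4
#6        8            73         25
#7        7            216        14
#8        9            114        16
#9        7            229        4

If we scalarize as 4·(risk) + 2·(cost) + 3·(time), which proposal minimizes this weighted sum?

#1: 4·7 + 2·171 + 3·14 = 412
#2: 4·6 + 2·263 + 3·13 = 589
#3: 4·10 + 2·297 + 3·14 = 676
#4: 4·3 + 2·135 + 3·14 = 324
#5: 4·3 + 2·172 + 3·4 = 368
#6: 4·8 + 2·73 + 3·25 = 253
#7: 4·7 + 2·216 + 3·14 = 502
#8: 4·9 + 2·114 + 3·16 = 312
#9: 4·7 + 2·229 + 3·4 = 498
Lowest: #6 at 253.

#6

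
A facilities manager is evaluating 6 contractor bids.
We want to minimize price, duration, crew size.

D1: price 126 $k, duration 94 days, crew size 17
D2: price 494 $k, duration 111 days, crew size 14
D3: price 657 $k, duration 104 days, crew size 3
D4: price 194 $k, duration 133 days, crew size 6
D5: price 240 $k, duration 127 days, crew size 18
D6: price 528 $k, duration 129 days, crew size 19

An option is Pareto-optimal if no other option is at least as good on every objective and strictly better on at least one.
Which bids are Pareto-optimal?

D1, D2, D3, D4

D1: not dominated (best price).
D2: not dominated.
D3: not dominated (best crew size).
D4: not dominated.
D5: dominated by D1 (price 126≤240, duration 94≤127, crew size 17≤18).
D6: dominated by D1 (price 126≤528, duration 94≤129, crew size 17≤19).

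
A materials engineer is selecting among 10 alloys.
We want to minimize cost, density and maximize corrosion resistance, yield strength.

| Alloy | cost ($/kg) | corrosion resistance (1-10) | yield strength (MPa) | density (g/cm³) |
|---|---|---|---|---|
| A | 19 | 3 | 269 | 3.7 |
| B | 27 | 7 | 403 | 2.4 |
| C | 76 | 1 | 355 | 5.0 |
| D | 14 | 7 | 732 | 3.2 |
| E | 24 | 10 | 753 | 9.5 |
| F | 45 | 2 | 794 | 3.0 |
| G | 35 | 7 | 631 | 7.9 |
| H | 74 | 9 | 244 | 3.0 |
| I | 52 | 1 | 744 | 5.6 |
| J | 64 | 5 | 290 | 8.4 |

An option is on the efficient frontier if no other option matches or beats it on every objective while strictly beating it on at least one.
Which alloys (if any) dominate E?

none

A: worse on corrosion resistance (3 vs 10).
B: worse on cost (27 vs 24).
C: worse on cost (76 vs 24).
D: worse on corrosion resistance (7 vs 10).
F: worse on cost (45 vs 24).
G: worse on cost (35 vs 24).
H: worse on cost (74 vs 24).
I: worse on cost (52 vs 24).
J: worse on cost (64 vs 24).
No option dominates E.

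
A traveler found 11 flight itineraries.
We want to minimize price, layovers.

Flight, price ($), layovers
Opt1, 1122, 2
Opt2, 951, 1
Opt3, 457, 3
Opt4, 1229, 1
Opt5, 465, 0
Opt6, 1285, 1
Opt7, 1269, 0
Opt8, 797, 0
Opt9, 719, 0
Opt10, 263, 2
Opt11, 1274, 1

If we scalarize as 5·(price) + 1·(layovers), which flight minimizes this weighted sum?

Opt10

Opt1: 5·1122 + 1·2 = 5612
Opt2: 5·951 + 1·1 = 4756
Opt3: 5·457 + 1·3 = 2288
Opt4: 5·1229 + 1·1 = 6146
Opt5: 5·465 + 1·0 = 2325
Opt6: 5·1285 + 1·1 = 6426
Opt7: 5·1269 + 1·0 = 6345
Opt8: 5·797 + 1·0 = 3985
Opt9: 5·719 + 1·0 = 3595
Opt10: 5·263 + 1·2 = 1317
Opt11: 5·1274 + 1·1 = 6371
Lowest: Opt10 at 1317.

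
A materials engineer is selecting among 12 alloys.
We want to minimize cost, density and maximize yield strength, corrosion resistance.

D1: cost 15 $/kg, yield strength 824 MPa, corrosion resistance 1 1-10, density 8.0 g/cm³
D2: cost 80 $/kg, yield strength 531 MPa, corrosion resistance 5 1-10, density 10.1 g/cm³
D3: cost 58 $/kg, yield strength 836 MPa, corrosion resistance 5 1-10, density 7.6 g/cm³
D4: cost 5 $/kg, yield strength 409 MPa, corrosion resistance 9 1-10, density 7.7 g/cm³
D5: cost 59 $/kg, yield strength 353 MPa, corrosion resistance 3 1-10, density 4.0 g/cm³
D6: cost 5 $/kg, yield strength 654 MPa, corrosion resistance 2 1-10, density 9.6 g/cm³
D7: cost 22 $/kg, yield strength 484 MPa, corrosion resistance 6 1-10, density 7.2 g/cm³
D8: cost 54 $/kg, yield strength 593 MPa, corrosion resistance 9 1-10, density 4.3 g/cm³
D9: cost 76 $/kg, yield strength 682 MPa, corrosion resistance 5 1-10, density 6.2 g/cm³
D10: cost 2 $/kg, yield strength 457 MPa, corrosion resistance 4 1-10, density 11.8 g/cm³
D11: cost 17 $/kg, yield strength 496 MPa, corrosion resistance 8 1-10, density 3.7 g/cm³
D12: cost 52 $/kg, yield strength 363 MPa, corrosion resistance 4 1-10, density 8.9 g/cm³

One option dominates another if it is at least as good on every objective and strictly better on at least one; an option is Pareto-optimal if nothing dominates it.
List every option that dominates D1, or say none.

none

D2: worse on cost (80 vs 15).
D3: worse on cost (58 vs 15).
D4: worse on yield strength (409 vs 824).
D5: worse on cost (59 vs 15).
D6: worse on yield strength (654 vs 824).
D7: worse on cost (22 vs 15).
D8: worse on cost (54 vs 15).
D9: worse on cost (76 vs 15).
D10: worse on yield strength (457 vs 824).
D11: worse on cost (17 vs 15).
D12: worse on cost (52 vs 15).
No option dominates D1.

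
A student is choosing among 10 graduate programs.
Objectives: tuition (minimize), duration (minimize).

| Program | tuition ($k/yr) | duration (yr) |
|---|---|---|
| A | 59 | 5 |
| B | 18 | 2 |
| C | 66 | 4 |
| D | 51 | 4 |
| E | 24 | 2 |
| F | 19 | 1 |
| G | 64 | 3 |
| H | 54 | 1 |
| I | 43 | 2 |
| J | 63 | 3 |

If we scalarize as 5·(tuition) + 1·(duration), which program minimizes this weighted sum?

A: 5·59 + 1·5 = 300
B: 5·18 + 1·2 = 92
C: 5·66 + 1·4 = 334
D: 5·51 + 1·4 = 259
E: 5·24 + 1·2 = 122
F: 5·19 + 1·1 = 96
G: 5·64 + 1·3 = 323
H: 5·54 + 1·1 = 271
I: 5·43 + 1·2 = 217
J: 5·63 + 1·3 = 318
Lowest: B at 92.

B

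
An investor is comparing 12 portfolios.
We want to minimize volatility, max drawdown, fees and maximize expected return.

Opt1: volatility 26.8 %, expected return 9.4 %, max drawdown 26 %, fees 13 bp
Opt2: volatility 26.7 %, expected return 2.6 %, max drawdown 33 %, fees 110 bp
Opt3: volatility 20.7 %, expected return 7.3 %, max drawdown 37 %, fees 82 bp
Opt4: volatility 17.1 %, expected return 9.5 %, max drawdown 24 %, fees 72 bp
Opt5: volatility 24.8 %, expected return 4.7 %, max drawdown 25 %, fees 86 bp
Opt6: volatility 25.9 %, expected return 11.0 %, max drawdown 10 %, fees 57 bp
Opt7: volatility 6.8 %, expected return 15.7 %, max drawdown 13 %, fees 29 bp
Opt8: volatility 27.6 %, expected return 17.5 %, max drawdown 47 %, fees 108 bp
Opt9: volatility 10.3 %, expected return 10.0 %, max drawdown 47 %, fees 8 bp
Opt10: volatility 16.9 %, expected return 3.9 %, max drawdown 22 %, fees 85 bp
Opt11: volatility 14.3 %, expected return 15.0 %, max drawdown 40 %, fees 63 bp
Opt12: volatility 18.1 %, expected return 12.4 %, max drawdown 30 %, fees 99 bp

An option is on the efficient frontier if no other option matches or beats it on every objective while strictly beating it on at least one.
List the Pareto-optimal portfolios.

Opt1: not dominated.
Opt2: dominated by Opt4 (volatility 17.1≤26.7, expected return 9.5≥2.6, max drawdown 24≤33, fees 72≤110).
Opt3: dominated by Opt4 (volatility 17.1≤20.7, expected return 9.5≥7.3, max drawdown 24≤37, fees 72≤82).
Opt4: dominated by Opt7 (volatility 6.8≤17.1, expected return 15.7≥9.5, max drawdown 13≤24, fees 29≤72).
Opt5: dominated by Opt4 (volatility 17.1≤24.8, expected return 9.5≥4.7, max drawdown 24≤25, fees 72≤86).
Opt6: not dominated (best max drawdown).
Opt7: not dominated (best volatility).
Opt8: not dominated (best expected return).
Opt9: not dominated (best fees).
Opt10: dominated by Opt7 (volatility 6.8≤16.9, expected return 15.7≥3.9, max drawdown 13≤22, fees 29≤85).
Opt11: dominated by Opt7 (volatility 6.8≤14.3, expected return 15.7≥15.0, max drawdown 13≤40, fees 29≤63).
Opt12: dominated by Opt7 (volatility 6.8≤18.1, expected return 15.7≥12.4, max drawdown 13≤30, fees 29≤99).

Opt1, Opt6, Opt7, Opt8, Opt9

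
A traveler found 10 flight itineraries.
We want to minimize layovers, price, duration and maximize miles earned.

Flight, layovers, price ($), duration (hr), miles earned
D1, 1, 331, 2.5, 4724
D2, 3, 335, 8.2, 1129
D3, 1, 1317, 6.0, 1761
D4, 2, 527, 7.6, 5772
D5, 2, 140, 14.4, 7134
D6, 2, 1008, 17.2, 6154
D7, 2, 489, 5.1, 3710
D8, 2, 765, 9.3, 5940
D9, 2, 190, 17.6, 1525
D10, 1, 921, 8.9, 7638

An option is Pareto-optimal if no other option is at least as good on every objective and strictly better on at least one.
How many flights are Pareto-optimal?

5

D1: not dominated (best duration).
D2: dominated by D1 (layovers 1≤3, price 331≤335, duration 2.5≤8.2, miles earned 4724≥1129).
D3: dominated by D1 (layovers 1≤1, price 331≤1317, duration 2.5≤6.0, miles earned 4724≥1761).
D4: not dominated.
D5: not dominated (best price).
D6: dominated by D5 (layovers 2≤2, price 140≤1008, duration 14.4≤17.2, miles earned 7134≥6154).
D7: dominated by D1 (layovers 1≤2, price 331≤489, duration 2.5≤5.1, miles earned 4724≥3710).
D8: not dominated.
D9: dominated by D5 (layovers 2≤2, price 140≤190, duration 14.4≤17.6, miles earned 7134≥1525).
D10: not dominated (best miles earned).
Pareto-optimal: D1, D4, D5, D8, D10 → 5.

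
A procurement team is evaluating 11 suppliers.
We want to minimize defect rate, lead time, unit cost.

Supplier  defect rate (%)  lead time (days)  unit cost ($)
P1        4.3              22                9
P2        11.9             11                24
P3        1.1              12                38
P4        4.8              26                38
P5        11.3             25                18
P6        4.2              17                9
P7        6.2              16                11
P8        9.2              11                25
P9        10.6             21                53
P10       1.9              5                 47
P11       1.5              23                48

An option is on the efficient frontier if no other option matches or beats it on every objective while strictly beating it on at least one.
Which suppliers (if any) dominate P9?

P3: defect rate 1.1≤10.6, lead time 12≤21, unit cost 38≤53 — dominates P9.
P6: defect rate 4.2≤10.6, lead time 17≤21, unit cost 9≤53 — dominates P9.
P7: defect rate 6.2≤10.6, lead time 16≤21, unit cost 11≤53 — dominates P9.
P8: defect rate 9.2≤10.6, lead time 11≤21, unit cost 25≤53 — dominates P9.
P10: defect rate 1.9≤10.6, lead time 5≤21, unit cost 47≤53 — dominates P9.
Others (P1, P2, P4, P5, P11) are each worse than P9 on at least one objective.

P3, P6, P7, P8, P10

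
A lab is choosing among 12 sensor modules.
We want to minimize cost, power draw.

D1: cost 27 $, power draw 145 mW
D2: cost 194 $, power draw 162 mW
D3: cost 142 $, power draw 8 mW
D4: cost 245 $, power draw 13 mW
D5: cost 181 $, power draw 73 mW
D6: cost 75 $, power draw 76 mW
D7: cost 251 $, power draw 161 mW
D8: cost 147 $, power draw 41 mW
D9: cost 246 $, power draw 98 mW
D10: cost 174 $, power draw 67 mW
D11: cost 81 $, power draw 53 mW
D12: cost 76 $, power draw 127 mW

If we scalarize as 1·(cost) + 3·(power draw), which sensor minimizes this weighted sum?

D3

D1: 1·27 + 3·145 = 462
D2: 1·194 + 3·162 = 680
D3: 1·142 + 3·8 = 166
D4: 1·245 + 3·13 = 284
D5: 1·181 + 3·73 = 400
D6: 1·75 + 3·76 = 303
D7: 1·251 + 3·161 = 734
D8: 1·147 + 3·41 = 270
D9: 1·246 + 3·98 = 540
D10: 1·174 + 3·67 = 375
D11: 1·81 + 3·53 = 240
D12: 1·76 + 3·127 = 457
Lowest: D3 at 166.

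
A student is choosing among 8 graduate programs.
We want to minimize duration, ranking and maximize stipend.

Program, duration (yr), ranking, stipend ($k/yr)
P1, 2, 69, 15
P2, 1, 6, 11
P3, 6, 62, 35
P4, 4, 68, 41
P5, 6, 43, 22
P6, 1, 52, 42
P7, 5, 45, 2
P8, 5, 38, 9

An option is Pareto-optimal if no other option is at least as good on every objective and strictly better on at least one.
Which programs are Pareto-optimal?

P2, P5, P6

P1: dominated by P6 (duration 1≤2, ranking 52≤69, stipend 42≥15).
P2: not dominated (best ranking).
P3: dominated by P6 (duration 1≤6, ranking 52≤62, stipend 42≥35).
P4: dominated by P6 (duration 1≤4, ranking 52≤68, stipend 42≥41).
P5: not dominated.
P6: not dominated (best stipend).
P7: dominated by P2 (duration 1≤5, ranking 6≤45, stipend 11≥2).
P8: dominated by P2 (duration 1≤5, ranking 6≤38, stipend 11≥9).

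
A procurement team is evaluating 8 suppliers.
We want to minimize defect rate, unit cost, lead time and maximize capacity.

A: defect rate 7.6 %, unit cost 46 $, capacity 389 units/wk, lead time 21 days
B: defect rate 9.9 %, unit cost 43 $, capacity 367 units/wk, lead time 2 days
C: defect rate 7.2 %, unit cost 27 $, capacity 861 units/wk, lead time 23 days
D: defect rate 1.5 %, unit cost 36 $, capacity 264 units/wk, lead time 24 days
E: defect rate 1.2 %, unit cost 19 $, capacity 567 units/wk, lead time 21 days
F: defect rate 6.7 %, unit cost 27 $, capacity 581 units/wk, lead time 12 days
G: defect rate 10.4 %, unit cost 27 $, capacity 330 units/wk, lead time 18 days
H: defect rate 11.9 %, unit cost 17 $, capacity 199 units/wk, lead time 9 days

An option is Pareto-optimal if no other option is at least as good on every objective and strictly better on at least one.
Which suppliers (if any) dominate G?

F

F: defect rate 6.7≤10.4, unit cost 27≤27, capacity 581≥330, lead time 12≤18 — dominates G.
Others (A, B, C, D, E, H) are each worse than G on at least one objective.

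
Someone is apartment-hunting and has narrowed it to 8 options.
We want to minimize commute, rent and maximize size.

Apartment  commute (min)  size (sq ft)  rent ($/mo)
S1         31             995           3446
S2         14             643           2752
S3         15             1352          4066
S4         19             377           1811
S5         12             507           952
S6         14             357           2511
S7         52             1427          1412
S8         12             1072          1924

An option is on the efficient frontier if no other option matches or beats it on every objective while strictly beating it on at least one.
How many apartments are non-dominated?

S1: dominated by S8 (commute 12≤31, size 1072≥995, rent 1924≤3446).
S2: dominated by S8 (commute 12≤14, size 1072≥643, rent 1924≤2752).
S3: not dominated.
S4: dominated by S5 (commute 12≤19, size 507≥377, rent 952≤1811).
S5: not dominated (best rent).
S6: dominated by S5 (commute 12≤14, size 507≥357, rent 952≤2511).
S7: not dominated (best size).
S8: not dominated.
Pareto-optimal: S3, S5, S7, S8 → 4.

4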